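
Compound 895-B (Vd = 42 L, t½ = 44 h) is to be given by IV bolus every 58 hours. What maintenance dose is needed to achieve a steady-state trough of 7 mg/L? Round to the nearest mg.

τ/t½ = 58/44 ≈ 1.3182, so f = (1/2)^(58/44) ≈ 0.401040.
Cmin,ss = (D/Vd)·f/(1−f), so D = Cmin,ss·Vd·(1−f)/f.
D = 7 × 42 × (1−f)/f ≈ 7 × 42 × 1.49352 ≈ 439.09 mg.

439 mg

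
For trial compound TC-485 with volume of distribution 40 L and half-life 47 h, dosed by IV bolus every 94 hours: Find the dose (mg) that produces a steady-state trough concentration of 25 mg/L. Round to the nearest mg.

3000 mg

τ/t½ = 94/47 ≈ 2, so f = (1/2)^(94/47) ≈ 0.250000.
Cmin,ss = (D/Vd)·f/(1−f), so D = Cmin,ss·Vd·(1−f)/f.
D = 25 × 40 × (1−f)/f ≈ 25 × 40 × 3.00000 ≈ 3000.00 mg.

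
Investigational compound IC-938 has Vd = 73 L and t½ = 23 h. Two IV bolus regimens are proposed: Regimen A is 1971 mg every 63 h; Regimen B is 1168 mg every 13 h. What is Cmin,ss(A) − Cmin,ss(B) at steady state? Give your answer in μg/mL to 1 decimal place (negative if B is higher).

Regimen A: f = (1/2)^(63/23) ≈ 0.1498; Cmin,ss = (1971/73)·f/(1−f) ≈ 4.757 μg/mL.
Regimen B: f = (1/2)^(13/23) ≈ 0.6759; Cmin,ss = (1168/73)·f/(1−f) ≈ 33.367 μg/mL.
Difference ≈ 4.757 − 33.367 ≈ -28.610 μg/mL.

-28.6 μg/mL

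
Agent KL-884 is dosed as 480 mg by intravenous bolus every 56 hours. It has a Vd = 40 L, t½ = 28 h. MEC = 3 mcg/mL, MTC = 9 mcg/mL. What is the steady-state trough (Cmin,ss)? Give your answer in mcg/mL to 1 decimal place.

The dosing interval is 2 half-lives, so f = 2^(−2) = 0.25.
At steady state, R = 1/(1 − 0.25) = 4/3.
Single-dose peak C₀ = D/Vd = 480/40 = 12 mcg/mL.
Steady-state peak Cmax,ss = C₀·R = 12 × 4/3 ≈ 16.000 mcg/mL.
Steady-state trough Cmin,ss = Cmax,ss·f ≈ 16.000 × 0.25 ≈ 4.000 mcg/mL.
Trough 4.0 mcg/mL vs MEC 3 mcg/mL: adequate.

4.0 mcg/mL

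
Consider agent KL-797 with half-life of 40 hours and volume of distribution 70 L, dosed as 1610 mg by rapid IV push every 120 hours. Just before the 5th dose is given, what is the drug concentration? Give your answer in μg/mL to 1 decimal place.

f = (1/2)^(τ/t½) = (1/2)^(120/40) ≈ 0.1250.
C₀ = D/Vd = 1610/70 ≈ 23.000 μg/mL.
Before the 5th dose, 4 doses have been given. Superposition: Cmin = C₀·(f + f² + … + f^4).
≈ 23.000 × (0.1250 + 0.0156 + 0.0020 + 0.0002) ≈ 23.000 × 0.1428 ≈ 3.284 μg/mL.

3.3 μg/mL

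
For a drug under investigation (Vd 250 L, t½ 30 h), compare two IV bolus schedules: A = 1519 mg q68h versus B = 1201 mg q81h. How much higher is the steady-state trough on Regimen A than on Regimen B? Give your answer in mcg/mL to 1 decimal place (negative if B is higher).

0.7 mcg/mL

Regimen A: f = (1/2)^(68/30) ≈ 0.2078; Cmin,ss = (1519/250)·f/(1−f) ≈ 1.594 mcg/mL.
Regimen B: f = (1/2)^(81/30) ≈ 0.1539; Cmin,ss = (1201/250)·f/(1−f) ≈ 0.874 mcg/mL.
Difference ≈ 1.594 − 0.874 ≈ 0.720 mcg/mL.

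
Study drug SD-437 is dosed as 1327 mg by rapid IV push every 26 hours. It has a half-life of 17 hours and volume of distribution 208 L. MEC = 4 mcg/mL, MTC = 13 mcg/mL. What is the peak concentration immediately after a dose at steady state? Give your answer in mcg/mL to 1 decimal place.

9.8 mcg/mL

k = ln2/t½ = ln2/17 ≈ 0.040773 h⁻¹; fraction remaining f = e^(−kτ) = e^(−0.040773×26) ≈ 0.3464.
At steady state, accumulation factor R = 1/(1 − e^(−kτ)) ≈ 1.5300.
Each bolus raises the concentration by D/Vd = 1327/208 ≈ 6.380 mcg/mL.
Steady-state peak Cmax,ss = C₀·R ≈ 6.380 × 1.5300 ≈ 9.761 mcg/mL.
Peak 9.8 mcg/mL vs MTC 13 mcg/mL: below toxic threshold.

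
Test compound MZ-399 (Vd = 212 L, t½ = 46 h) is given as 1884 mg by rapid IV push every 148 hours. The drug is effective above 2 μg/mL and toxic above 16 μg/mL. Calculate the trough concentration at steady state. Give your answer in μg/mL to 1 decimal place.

Over one 148-h interval, 148/46 ≈ 3.2174 half-lives elapse, leaving f ≈ 0.1075 of each dose.
At steady state, accumulation factor R = 1/(1 − e^(−kτ)) ≈ 1.1204.
Single-dose peak C₀ = D/Vd = 1884/212 ≈ 8.887 μg/mL.
Cmax,ss = C₀/(1 − f) ≈ 8.887/0.8925 ≈ 9.957 μg/mL.
One interval later, Cmin,ss = Cmax,ss·e^(−kτ) ≈ 9.957 × 0.1075 ≈ 1.070 μg/mL.
Trough 1.1 μg/mL vs MEC 2 μg/mL: subtherapeutic.

1.1 μg/mL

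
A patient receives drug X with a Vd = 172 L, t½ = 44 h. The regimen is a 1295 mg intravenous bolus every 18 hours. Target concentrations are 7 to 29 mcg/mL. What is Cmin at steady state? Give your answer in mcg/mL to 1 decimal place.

k = ln2/t½ = ln2/44 ≈ 0.015753 h⁻¹; fraction remaining f = e^(−kτ) = e^(−0.015753×18) ≈ 0.7531.
At steady state, accumulation factor R = 1/(1 − e^(−kτ)) ≈ 4.0502.
Single-dose peak C₀ = D/Vd = 1295/172 ≈ 7.529 mcg/mL.
Steady-state peak Cmax,ss = C₀·R ≈ 7.529 × 4.0502 ≈ 30.494 mcg/mL.
One interval later, Cmin,ss = Cmax,ss·e^(−kτ) ≈ 30.494 × 0.7531 ≈ 22.965 mcg/mL.
Trough 23.0 mcg/mL vs MEC 7 mcg/mL: adequate.

23.0 mcg/mL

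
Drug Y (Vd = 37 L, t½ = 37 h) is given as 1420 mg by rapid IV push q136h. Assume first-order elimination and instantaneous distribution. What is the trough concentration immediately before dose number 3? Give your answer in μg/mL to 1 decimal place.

3.2 μg/mL

f = (1/2)^(τ/t½) = (1/2)^(136/37) ≈ 0.0783.
C₀ = D/Vd = 1420/37 ≈ 38.378 μg/mL.
Before the 3rd dose, 2 doses have been given. Superposition: Cmin = C₀·(f + f²).
≈ 38.378 × (0.0783 + 0.0061) ≈ 38.378 × 0.0844 ≈ 3.239 μg/mL.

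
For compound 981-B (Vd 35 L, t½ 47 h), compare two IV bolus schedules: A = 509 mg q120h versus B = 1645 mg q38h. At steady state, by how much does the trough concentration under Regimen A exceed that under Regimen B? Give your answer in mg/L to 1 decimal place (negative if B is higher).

Regimen A: f = (1/2)^(120/47) ≈ 0.1704; Cmin,ss = (509/35)·f/(1−f) ≈ 2.987 mg/L.
Regimen B: f = (1/2)^(38/47) ≈ 0.5710; Cmin,ss = (1645/35)·f/(1−f) ≈ 62.557 mg/L.
Difference ≈ 2.987 − 62.557 ≈ -59.570 mg/L.

-59.6 mg/L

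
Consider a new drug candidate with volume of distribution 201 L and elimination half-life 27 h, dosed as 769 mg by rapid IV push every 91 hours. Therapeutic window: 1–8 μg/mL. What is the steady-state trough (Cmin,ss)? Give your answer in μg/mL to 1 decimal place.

0.4 μg/mL

τ/t½ = 91/27 ≈ 3.3704, so fraction remaining f = (1/2)^(91/27) ≈ 0.0967.
At steady state, accumulation factor R = 1/(1 − e^(−kτ)) ≈ 1.1071.
Each bolus raises the concentration by D/Vd = 769/201 ≈ 3.826 μg/mL.
Steady-state peak Cmax,ss = C₀·R ≈ 3.826 × 1.1071 ≈ 4.236 μg/mL.
One interval later, Cmin,ss = Cmax,ss·e^(−kτ) ≈ 4.236 × 0.0967 ≈ 0.410 μg/mL.
Trough 0.4 μg/mL vs MEC 1 μg/mL: subtherapeutic.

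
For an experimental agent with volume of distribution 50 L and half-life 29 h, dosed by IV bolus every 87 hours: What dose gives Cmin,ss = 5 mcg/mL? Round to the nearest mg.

τ/t½ = 87/29 ≈ 3, so f = (1/2)^(87/29) ≈ 0.125000.
Cmin,ss = (D/Vd)·f/(1−f), so D = Cmin,ss·Vd·(1−f)/f.
D = 5 × 50 × (1−f)/f ≈ 5 × 50 × 7.00000 ≈ 1750.00 mg.

1750 mg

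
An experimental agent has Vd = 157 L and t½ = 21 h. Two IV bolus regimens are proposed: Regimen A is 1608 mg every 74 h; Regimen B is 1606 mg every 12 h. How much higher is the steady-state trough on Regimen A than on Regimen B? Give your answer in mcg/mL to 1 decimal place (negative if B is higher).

Regimen A: f = (1/2)^(74/21) ≈ 0.0869; Cmin,ss = (1608/157)·f/(1−f) ≈ 0.975 mcg/mL.
Regimen B: f = (1/2)^(12/21) ≈ 0.6730; Cmin,ss = (1606/157)·f/(1−f) ≈ 21.053 mcg/mL.
Difference ≈ 0.975 − 21.053 ≈ -20.078 mcg/mL.

-20.1 mcg/mL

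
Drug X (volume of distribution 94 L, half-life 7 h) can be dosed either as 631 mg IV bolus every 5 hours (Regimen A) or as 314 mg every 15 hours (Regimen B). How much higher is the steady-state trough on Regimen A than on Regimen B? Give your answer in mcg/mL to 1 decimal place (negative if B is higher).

Regimen A: f = (1/2)^(5/7) ≈ 0.6095; Cmin,ss = (631/94)·f/(1−f) ≈ 10.477 mcg/mL.
Regimen B: f = (1/2)^(15/7) ≈ 0.2264; Cmin,ss = (314/94)·f/(1−f) ≈ 0.978 mcg/mL.
Difference ≈ 10.477 − 0.978 ≈ 9.499 mcg/mL.

9.5 mcg/mL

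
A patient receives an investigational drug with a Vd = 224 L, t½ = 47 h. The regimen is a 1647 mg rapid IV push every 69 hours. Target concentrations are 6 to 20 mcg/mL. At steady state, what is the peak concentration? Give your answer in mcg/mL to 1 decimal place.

τ/t½ = 69/47 ≈ 1.4681, so fraction remaining f = (1/2)^(69/47) ≈ 0.3615.
Accumulation ratio R = 1/(1 − f) ≈ 1/0.6385 ≈ 1.5662.
Each bolus raises the concentration by D/Vd = 1647/224 ≈ 7.353 mcg/mL.
Cmax,ss = C₀/(1 − f) ≈ 7.353/0.6385 ≈ 11.516 mcg/mL.
Peak 11.5 mcg/mL vs MTC 20 mcg/mL: below toxic threshold.

11.5 mcg/mL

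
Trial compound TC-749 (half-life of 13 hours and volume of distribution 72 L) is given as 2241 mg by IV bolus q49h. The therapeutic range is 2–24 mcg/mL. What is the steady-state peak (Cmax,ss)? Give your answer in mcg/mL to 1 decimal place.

33.6 mcg/mL

Over one 49-h interval, 49/13 ≈ 3.7692 half-lives elapse, leaving f ≈ 0.0733 of each dose.
At steady state, accumulation factor R = 1/(1 − e^(−kτ)) ≈ 1.0791.
Each bolus raises the concentration by D/Vd = 2241/72 ≈ 31.125 mcg/mL.
Steady-state peak Cmax,ss = C₀·R ≈ 31.125 × 1.0791 ≈ 33.587 mcg/mL.
Peak 33.6 mcg/mL vs MTC 24 mcg/mL: exceeds toxic threshold.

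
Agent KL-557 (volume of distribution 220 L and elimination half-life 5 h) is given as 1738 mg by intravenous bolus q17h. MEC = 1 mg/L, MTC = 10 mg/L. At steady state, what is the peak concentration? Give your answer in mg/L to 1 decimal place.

Over one 17-h interval, 17/5 ≈ 3.4 half-lives elapse, leaving f ≈ 0.0947 of each dose.
At steady state, accumulation factor R = 1/(1 − e^(−kτ)) ≈ 1.1046.
Each bolus raises the concentration by D/Vd = 1738/220 ≈ 7.900 mg/L.
Cmax,ss = C₀/(1 − f) ≈ 7.900/0.9053 ≈ 8.726 mg/L.
Peak 8.7 mg/L vs MTC 10 mg/L: below toxic threshold.

8.7 mg/L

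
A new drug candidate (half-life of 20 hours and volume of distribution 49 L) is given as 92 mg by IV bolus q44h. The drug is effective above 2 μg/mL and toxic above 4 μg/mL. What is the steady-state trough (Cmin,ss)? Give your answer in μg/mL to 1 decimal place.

0.5 μg/mL

k = ln2/t½ = ln2/20 ≈ 0.034657 h⁻¹; fraction remaining f = e^(−kτ) = e^(−0.034657×44) ≈ 0.2176.
Single-dose peak C₀ = D/Vd = 92/49 ≈ 1.878 μg/mL.
Steady-state trough Cmin,ss = C₀·f/(1−f) ≈ 1.878 × 0.2176/0.7824 ≈ 0.522 μg/mL.
Trough 0.5 μg/mL vs MEC 2 μg/mL: subtherapeutic.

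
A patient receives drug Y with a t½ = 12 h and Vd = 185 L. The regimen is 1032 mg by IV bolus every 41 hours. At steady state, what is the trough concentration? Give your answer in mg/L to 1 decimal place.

Over one 41-h interval, 41/12 ≈ 3.4167 half-lives elapse, leaving f ≈ 0.0936 of each dose.
Each bolus raises the concentration by D/Vd = 1032/185 ≈ 5.578 mg/L.
Steady-state trough Cmin,ss = C₀·f/(1−f) ≈ 5.578 × 0.0936/0.9064 ≈ 0.576 mg/L.

0.6 mg/L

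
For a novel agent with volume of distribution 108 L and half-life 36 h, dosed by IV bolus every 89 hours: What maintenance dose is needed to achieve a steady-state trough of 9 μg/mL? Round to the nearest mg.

4422 mg

τ/t½ = 89/36 ≈ 2.4722, so f = (1/2)^(89/36) ≈ 0.180213.
Cmin,ss = (D/Vd)·f/(1−f), so D = Cmin,ss·Vd·(1−f)/f.
D = 9 × 108 × (1−f)/f ≈ 9 × 108 × 4.54899 ≈ 4421.62 mg.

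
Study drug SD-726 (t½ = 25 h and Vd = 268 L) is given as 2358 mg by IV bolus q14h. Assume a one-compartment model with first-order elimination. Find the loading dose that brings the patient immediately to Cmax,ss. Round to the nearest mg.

7330 mg

f = (1/2)^(14/25) ≈ 0.678302; accumulation ratio R = 1/(1−f) ≈ 3.10851.
Loading dose to hit Cmax,ss on first dose: D_load = D_maint·R ≈ 2358 × 3.10851 ≈ 7329.87 mg.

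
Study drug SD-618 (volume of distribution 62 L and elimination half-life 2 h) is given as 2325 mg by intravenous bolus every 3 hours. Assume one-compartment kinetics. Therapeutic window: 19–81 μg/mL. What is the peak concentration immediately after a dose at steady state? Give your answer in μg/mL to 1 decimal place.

58.0 μg/mL

Over one 3-h interval, 3/2 ≈ 1.5 half-lives elapse, leaving f ≈ 0.3536 of each dose.
At steady state, accumulation factor R = 1/(1 − e^(−kτ)) ≈ 1.5470.
Single-dose peak C₀ = D/Vd = 2325/62 ≈ 37.500 μg/mL.
Steady-state peak Cmax,ss = C₀·R ≈ 37.500 × 1.5470 ≈ 58.012 μg/mL.
Peak 58.0 μg/mL vs MTC 81 μg/mL: below toxic threshold.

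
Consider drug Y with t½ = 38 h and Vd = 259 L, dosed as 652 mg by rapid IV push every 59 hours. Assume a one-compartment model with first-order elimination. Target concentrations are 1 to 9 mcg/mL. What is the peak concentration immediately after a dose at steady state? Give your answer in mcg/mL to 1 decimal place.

3.8 mcg/mL

τ/t½ = 59/38 ≈ 1.5526, so fraction remaining f = (1/2)^(59/38) ≈ 0.3409.
At steady state, accumulation factor R = 1/(1 − e^(−kτ)) ≈ 1.5172.
Single-dose peak C₀ = D/Vd = 652/259 ≈ 2.517 mcg/mL.
Cmax,ss = C₀/(1 − f) ≈ 2.517/0.6591 ≈ 3.819 mcg/mL.
Peak 3.8 mcg/mL vs MTC 9 mcg/mL: below toxic threshold.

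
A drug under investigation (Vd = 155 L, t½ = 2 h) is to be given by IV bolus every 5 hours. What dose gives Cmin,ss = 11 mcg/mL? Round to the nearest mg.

τ/t½ = 5/2 ≈ 2.5, so f = (1/2)^(5/2) ≈ 0.176777.
Cmin,ss = (D/Vd)·f/(1−f), so D = Cmin,ss·Vd·(1−f)/f.
D = 11 × 155 × (1−f)/f ≈ 11 × 155 × 4.65684 ≈ 7939.91 mg.

7940 mg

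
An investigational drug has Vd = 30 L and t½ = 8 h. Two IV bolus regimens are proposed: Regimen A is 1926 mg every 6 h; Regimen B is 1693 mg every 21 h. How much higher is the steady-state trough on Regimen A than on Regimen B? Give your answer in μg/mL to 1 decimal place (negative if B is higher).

Regimen A: f = (1/2)^(6/8) ≈ 0.5946; Cmin,ss = (1926/30)·f/(1−f) ≈ 94.162 μg/mL.
Regimen B: f = (1/2)^(21/8) ≈ 0.1621; Cmin,ss = (1693/30)·f/(1−f) ≈ 10.918 μg/mL.
Difference ≈ 94.162 − 10.918 ≈ 83.244 μg/mL.

83.2 μg/mL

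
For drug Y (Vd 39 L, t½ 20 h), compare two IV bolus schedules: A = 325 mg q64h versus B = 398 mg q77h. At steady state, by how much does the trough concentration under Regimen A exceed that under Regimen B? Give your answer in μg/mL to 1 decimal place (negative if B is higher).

Regimen A: f = (1/2)^(64/20) ≈ 0.1088; Cmin,ss = (325/39)·f/(1−f) ≈ 1.017 μg/mL.
Regimen B: f = (1/2)^(77/20) ≈ 0.0693; Cmin,ss = (398/39)·f/(1−f) ≈ 0.760 μg/mL.
Difference ≈ 1.017 − 0.760 ≈ 0.257 μg/mL.

0.3 μg/mL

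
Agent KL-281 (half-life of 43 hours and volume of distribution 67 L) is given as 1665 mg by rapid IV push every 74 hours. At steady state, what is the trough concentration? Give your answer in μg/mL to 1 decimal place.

10.8 μg/mL

τ/t½ = 74/43 ≈ 1.7209, so fraction remaining f = (1/2)^(74/43) ≈ 0.3034.
Single-dose peak C₀ = D/Vd = 1665/67 ≈ 24.851 μg/mL.
Steady-state trough Cmin,ss = C₀·f/(1−f) ≈ 24.851 × 0.3034/0.6966 ≈ 10.824 μg/mL.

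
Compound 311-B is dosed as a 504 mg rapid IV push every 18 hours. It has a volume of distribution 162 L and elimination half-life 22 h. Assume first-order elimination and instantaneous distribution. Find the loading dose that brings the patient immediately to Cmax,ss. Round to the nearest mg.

f = (1/2)^(18/22) ≈ 0.567156; accumulation ratio R = 1/(1−f) ≈ 2.31030.
Loading dose to hit Cmax,ss on first dose: D_load = D_maint·R ≈ 504 × 2.31030 ≈ 1164.39 mg.

1164 mg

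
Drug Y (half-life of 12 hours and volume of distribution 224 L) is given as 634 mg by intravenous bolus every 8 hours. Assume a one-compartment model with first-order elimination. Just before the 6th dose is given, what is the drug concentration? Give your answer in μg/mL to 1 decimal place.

4.3 μg/mL

f = (1/2)^(τ/t½) = (1/2)^(8/12) ≈ 0.6300.
C₀ = D/Vd = 634/224 ≈ 2.830 μg/mL.
Before the 6th dose, 5 doses have been given. Superposition: Cmin = C₀·(f + f² + … + f^5).
≈ 2.830 × (0.6300 + 0.3969 + 0.2500 + 0.1575 + 0.0992) ≈ 2.830 × 1.5336 ≈ 4.340 μg/mL.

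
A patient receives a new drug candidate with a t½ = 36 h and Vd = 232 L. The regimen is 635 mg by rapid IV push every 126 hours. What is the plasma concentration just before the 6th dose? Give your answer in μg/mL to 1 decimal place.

0.3 μg/mL

f = (1/2)^(τ/t½) = (1/2)^(126/36) ≈ 0.0884.
C₀ = D/Vd = 635/232 ≈ 2.737 μg/mL.
Before the 6th dose, 5 doses have been given. Superposition: Cmin = C₀·(f + f² + … + f^5).
≈ 2.737 × (0.0884 + 0.0078 + 0.0007 + 0.0001 + 0.0000) ≈ 2.737 × 0.0970 ≈ 0.265 μg/mL.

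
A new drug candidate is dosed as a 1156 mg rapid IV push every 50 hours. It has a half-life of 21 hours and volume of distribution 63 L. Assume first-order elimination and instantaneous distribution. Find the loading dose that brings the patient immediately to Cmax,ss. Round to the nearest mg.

f = (1/2)^(50/21) ≈ 0.191983; accumulation ratio R = 1/(1−f) ≈ 1.23760.
Loading dose to hit Cmax,ss on first dose: D_load = D_maint·R ≈ 1156 × 1.23760 ≈ 1430.67 mg.

1431 mg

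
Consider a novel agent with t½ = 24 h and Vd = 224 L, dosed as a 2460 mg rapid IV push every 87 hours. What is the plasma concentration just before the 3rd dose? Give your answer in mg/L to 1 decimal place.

1.0 mg/L

f = (1/2)^(τ/t½) = (1/2)^(87/24) ≈ 0.0811.
C₀ = D/Vd = 2460/224 ≈ 10.982 mg/L.
Before the 3rd dose, 2 doses have been given. Superposition: Cmin = C₀·(f + f²).
≈ 10.982 × (0.0811 + 0.0066) ≈ 10.982 × 0.0877 ≈ 0.963 mg/L.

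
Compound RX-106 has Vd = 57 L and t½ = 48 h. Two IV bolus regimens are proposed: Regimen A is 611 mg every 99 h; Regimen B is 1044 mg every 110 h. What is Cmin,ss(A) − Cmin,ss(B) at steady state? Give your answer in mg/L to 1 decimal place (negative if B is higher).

-1.3 mg/L

Regimen A: f = (1/2)^(99/48) ≈ 0.2394; Cmin,ss = (611/57)·f/(1−f) ≈ 3.374 mg/L.
Regimen B: f = (1/2)^(110/48) ≈ 0.2042; Cmin,ss = (1044/57)·f/(1−f) ≈ 4.700 mg/L.
Difference ≈ 3.374 − 4.700 ≈ -1.326 mg/L.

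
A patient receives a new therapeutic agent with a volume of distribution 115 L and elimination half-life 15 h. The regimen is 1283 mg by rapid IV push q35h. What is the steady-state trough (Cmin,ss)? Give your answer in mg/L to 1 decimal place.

2.8 mg/L

τ/t½ = 35/15 ≈ 2.3333, so fraction remaining f = (1/2)^(35/15) ≈ 0.1984.
Each bolus raises the concentration by D/Vd = 1283/115 ≈ 11.157 mg/L.
Steady-state trough Cmin,ss = C₀·f/(1−f) ≈ 11.157 × 0.1984/0.8016 ≈ 2.761 mg/L.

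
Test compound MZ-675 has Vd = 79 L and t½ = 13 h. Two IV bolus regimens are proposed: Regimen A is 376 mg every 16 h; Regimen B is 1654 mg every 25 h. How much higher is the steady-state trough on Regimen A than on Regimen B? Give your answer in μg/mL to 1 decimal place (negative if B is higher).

-4.0 μg/mL

Regimen A: f = (1/2)^(16/13) ≈ 0.4261; Cmin,ss = (376/79)·f/(1−f) ≈ 3.534 μg/mL.
Regimen B: f = (1/2)^(25/13) ≈ 0.2637; Cmin,ss = (1654/79)·f/(1−f) ≈ 7.498 μg/mL.
Difference ≈ 3.534 − 7.498 ≈ -3.964 μg/mL.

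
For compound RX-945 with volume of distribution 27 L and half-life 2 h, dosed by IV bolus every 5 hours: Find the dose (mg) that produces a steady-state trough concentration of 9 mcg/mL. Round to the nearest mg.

1132 mg

τ/t½ = 5/2 ≈ 2.5, so f = (1/2)^(5/2) ≈ 0.176777.
Cmin,ss = (D/Vd)·f/(1−f), so D = Cmin,ss·Vd·(1−f)/f.
D = 9 × 27 × (1−f)/f ≈ 9 × 27 × 4.65684 ≈ 1131.61 mg.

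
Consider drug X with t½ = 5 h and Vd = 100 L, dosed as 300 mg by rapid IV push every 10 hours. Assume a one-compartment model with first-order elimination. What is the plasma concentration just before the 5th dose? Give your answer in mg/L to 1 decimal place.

f = (1/2)^(τ/t½) = (1/2)^(10/5) ≈ 0.2500.
C₀ = D/Vd = 300/100 ≈ 3.000 mg/L.
Before the 5th dose, 4 doses have been given. Superposition: Cmin = C₀·(f + f² + … + f^4).
≈ 3.000 × (0.2500 + 0.0625 + 0.0156 + 0.0039) ≈ 3.000 × 0.3320 ≈ 0.996 mg/L.

1.0 mg/L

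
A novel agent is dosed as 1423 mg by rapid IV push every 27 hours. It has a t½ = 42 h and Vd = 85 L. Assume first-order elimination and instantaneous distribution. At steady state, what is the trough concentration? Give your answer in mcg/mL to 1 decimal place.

Over one 27-h interval, 27/42 ≈ 0.64286 half-lives elapse, leaving f ≈ 0.6404 of each dose.
At steady state, accumulation factor R = 1/(1 − e^(−kτ)) ≈ 2.7809.
Single-dose peak C₀ = D/Vd = 1423/85 ≈ 16.741 mcg/mL.
Cmax,ss = C₀/(1 − f) ≈ 16.741/0.3596 ≈ 46.555 mcg/mL.
One interval later, Cmin,ss = Cmax,ss·e^(−kτ) ≈ 46.555 × 0.6404 ≈ 29.814 mcg/mL.

29.8 mcg/mL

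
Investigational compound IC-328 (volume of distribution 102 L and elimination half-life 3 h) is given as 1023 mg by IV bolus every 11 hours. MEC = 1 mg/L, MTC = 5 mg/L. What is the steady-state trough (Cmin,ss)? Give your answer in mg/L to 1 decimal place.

τ/t½ = 11/3 ≈ 3.6667, so fraction remaining f = (1/2)^(11/3) ≈ 0.0787.
Accumulation ratio R = 1/(1 − f) ≈ 1/0.9213 ≈ 1.0854.
Each bolus raises the concentration by D/Vd = 1023/102 ≈ 10.029 mg/L.
Steady-state peak Cmax,ss = C₀·R ≈ 10.029 × 1.0854 ≈ 10.885 mg/L.
Steady-state trough Cmin,ss = Cmax,ss·f ≈ 10.885 × 0.0787 ≈ 0.857 mg/L.
Trough 0.9 mg/L vs MEC 1 mg/L: subtherapeutic.

0.9 mg/L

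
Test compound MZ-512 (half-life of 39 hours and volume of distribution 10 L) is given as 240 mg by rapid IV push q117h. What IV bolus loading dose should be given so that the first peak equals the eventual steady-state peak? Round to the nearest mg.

f = (1/2)^(117/39) ≈ 0.125000; accumulation ratio R = 1/(1−f) ≈ 1.14286.
Loading dose to hit Cmax,ss on first dose: D_load = D_maint·R ≈ 240 × 1.14286 ≈ 274.29 mg.

274 mg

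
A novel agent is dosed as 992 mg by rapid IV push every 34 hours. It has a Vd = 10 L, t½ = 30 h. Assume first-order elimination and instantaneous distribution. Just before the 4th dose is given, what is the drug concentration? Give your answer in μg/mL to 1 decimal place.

f = (1/2)^(τ/t½) = (1/2)^(34/30) ≈ 0.4559.
C₀ = D/Vd = 992/10 ≈ 99.200 μg/mL.
Before the 4th dose, 3 doses have been given. Superposition: Cmin = C₀·(f + f² + … + f^3).
≈ 99.200 × (0.4559 + 0.2078 + 0.0948) ≈ 99.200 × 0.7585 ≈ 75.243 μg/mL.

75.2 μg/mL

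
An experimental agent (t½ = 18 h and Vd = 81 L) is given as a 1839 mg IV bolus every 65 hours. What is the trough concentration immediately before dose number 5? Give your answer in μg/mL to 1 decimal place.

f = (1/2)^(τ/t½) = (1/2)^(65/18) ≈ 0.0818.
C₀ = D/Vd = 1839/81 ≈ 22.704 μg/mL.
Before the 5th dose, 4 doses have been given. Superposition: Cmin = C₀·(f + f² + … + f^4).
≈ 22.704 × (0.0818 + 0.0067 + 0.0005 + 0.0000) ≈ 22.704 × 0.0890 ≈ 2.021 μg/mL.

2.0 μg/mL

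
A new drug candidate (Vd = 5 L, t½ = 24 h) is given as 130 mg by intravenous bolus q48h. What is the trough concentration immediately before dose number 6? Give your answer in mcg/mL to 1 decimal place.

8.7 mcg/mL

f = (1/2)^(τ/t½) = (1/2)^(48/24) ≈ 0.2500.
C₀ = D/Vd = 130/5 ≈ 26.000 mcg/mL.
Before the 6th dose, 5 doses have been given. Superposition: Cmin = C₀·(f + f² + … + f^5).
≈ 26.000 × (0.2500 + 0.0625 + 0.0156 + 0.0039 + 0.0010) ≈ 26.000 × 0.3330 ≈ 8.658 mcg/mL.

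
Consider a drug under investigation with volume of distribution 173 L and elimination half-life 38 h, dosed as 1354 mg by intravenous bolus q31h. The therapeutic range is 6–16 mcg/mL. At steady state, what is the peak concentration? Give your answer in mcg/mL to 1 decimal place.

k = ln2/t½ = ln2/38 ≈ 0.018241 h⁻¹; fraction remaining f = e^(−kτ) = e^(−0.018241×31) ≈ 0.5681.
At steady state, accumulation factor R = 1/(1 − e^(−kτ)) ≈ 2.3154.
Single-dose peak C₀ = D/Vd = 1354/173 ≈ 7.827 mcg/mL.
Cmax,ss = C₀/(1 − f) ≈ 7.827/0.4319 ≈ 18.122 mcg/mL.
Peak 18.1 mcg/mL vs MTC 16 mcg/mL: exceeds toxic threshold.

18.1 mcg/mL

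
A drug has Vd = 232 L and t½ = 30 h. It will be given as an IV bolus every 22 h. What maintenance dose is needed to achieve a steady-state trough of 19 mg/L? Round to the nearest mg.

τ/t½ = 22/30 ≈ 0.73333, so f = (1/2)^(22/30) ≈ 0.601513.
Cmin,ss = (D/Vd)·f/(1−f), so D = Cmin,ss·Vd·(1−f)/f.
D = 19 × 232 × (1−f)/f ≈ 19 × 232 × 0.66247 ≈ 2920.17 mg.

2920 mg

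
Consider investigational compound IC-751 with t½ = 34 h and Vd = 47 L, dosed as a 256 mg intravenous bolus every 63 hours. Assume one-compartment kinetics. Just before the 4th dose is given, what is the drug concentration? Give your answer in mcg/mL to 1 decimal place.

f = (1/2)^(τ/t½) = (1/2)^(63/34) ≈ 0.2768.
C₀ = D/Vd = 256/47 ≈ 5.447 mcg/mL.
Before the 4th dose, 3 doses have been given. Superposition: Cmin = C₀·(f + f² + … + f^3).
≈ 5.447 × (0.2768 + 0.0766 + 0.0212) ≈ 5.447 × 0.3746 ≈ 2.040 mcg/mL.

2.0 mcg/mL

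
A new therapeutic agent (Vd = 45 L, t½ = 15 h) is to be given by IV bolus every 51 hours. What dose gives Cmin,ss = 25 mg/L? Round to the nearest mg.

10751 mg

τ/t½ = 51/15 ≈ 3.4, so f = (1/2)^(51/15) ≈ 0.094732.
Cmin,ss = (D/Vd)·f/(1−f), so D = Cmin,ss·Vd·(1−f)/f.
D = 25 × 45 × (1−f)/f ≈ 25 × 45 × 9.55610 ≈ 10750.61 mg.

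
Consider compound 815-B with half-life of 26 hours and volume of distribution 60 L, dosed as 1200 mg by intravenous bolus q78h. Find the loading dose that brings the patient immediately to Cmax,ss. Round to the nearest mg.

1371 mg

f = (1/2)^(78/26) ≈ 0.125000; accumulation ratio R = 1/(1−f) ≈ 1.14286.
Loading dose to hit Cmax,ss on first dose: D_load = D_maint·R ≈ 1200 × 1.14286 ≈ 1371.43 mg.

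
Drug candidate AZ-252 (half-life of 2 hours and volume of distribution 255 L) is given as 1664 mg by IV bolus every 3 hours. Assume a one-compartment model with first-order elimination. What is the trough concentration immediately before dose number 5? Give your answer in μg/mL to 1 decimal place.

f = (1/2)^(τ/t½) = (1/2)^(3/2) ≈ 0.3536.
C₀ = D/Vd = 1664/255 ≈ 6.525 μg/mL.
Before the 5th dose, 4 doses have been given. Superposition: Cmin = C₀·(f + f² + … + f^4).
≈ 6.525 × (0.3536 + 0.1250 + 0.0442 + 0.0156) ≈ 6.525 × 0.5384 ≈ 3.513 μg/mL.

3.5 μg/mL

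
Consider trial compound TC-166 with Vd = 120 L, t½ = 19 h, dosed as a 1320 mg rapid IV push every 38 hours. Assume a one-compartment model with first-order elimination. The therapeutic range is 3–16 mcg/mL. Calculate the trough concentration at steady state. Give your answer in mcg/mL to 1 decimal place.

3.7 mcg/mL

τ = 38 h = 2 half-lives, so f = (1/2)^2 = 0.25.
At steady state, R = 1/(1 − 0.25) = 4/3.
Single-dose peak C₀ = D/Vd = 1320/120 = 11 mcg/mL.
Steady-state peak Cmax,ss = C₀·R = 11 × 4/3 ≈ 14.667 mcg/mL.
Steady-state trough Cmin,ss = Cmax,ss·f ≈ 14.667 × 0.25 ≈ 3.667 mcg/mL.
Trough 3.7 mcg/mL vs MEC 3 mcg/mL: adequate.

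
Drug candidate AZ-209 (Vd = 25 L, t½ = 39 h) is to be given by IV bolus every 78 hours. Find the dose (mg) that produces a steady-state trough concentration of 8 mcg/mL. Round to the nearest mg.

τ/t½ = 78/39 ≈ 2, so f = (1/2)^(78/39) ≈ 0.250000.
Cmin,ss = (D/Vd)·f/(1−f), so D = Cmin,ss·Vd·(1−f)/f.
D = 8 × 25 × (1−f)/f ≈ 8 × 25 × 3.00000 ≈ 600.00 mg.

600 mg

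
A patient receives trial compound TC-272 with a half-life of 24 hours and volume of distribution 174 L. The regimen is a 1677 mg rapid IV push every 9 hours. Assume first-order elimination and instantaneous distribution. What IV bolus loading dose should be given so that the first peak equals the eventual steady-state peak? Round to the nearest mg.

f = (1/2)^(9/24) ≈ 0.771105; accumulation ratio R = 1/(1−f) ≈ 4.36882.
Loading dose to hit Cmax,ss on first dose: D_load = D_maint·R ≈ 1677 × 4.36882 ≈ 7326.51 mg.

7327 mg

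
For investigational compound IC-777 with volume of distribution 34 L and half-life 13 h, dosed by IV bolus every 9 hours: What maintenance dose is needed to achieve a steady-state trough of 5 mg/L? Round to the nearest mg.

105 mg

τ/t½ = 9/13 ≈ 0.69231, so f = (1/2)^(9/13) ≈ 0.618863.
Cmin,ss = (D/Vd)·f/(1−f), so D = Cmin,ss·Vd·(1−f)/f.
D = 5 × 34 × (1−f)/f ≈ 5 × 34 × 0.61587 ≈ 104.70 mg.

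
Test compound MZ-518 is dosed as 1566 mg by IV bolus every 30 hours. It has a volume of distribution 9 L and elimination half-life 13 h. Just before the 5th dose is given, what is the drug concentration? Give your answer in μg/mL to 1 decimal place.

f = (1/2)^(τ/t½) = (1/2)^(30/13) ≈ 0.2020.
C₀ = D/Vd = 1566/9 ≈ 174.000 μg/mL.
Before the 5th dose, 4 doses have been given. Superposition: Cmin = C₀·(f + f² + … + f^4).
≈ 174.000 × (0.2020 + 0.0408 + 0.0082 + 0.0017) ≈ 174.000 × 0.2527 ≈ 43.970 μg/mL.

44.0 μg/mL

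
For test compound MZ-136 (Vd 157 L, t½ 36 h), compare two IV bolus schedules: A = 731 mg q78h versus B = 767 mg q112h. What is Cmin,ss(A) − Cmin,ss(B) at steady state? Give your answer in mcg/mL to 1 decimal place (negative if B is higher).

0.7 mcg/mL

Regimen A: f = (1/2)^(78/36) ≈ 0.2227; Cmin,ss = (731/157)·f/(1−f) ≈ 1.334 mcg/mL.
Regimen B: f = (1/2)^(112/36) ≈ 0.1157; Cmin,ss = (767/157)·f/(1−f) ≈ 0.639 mcg/mL.
Difference ≈ 1.334 − 0.639 ≈ 0.695 mcg/mL.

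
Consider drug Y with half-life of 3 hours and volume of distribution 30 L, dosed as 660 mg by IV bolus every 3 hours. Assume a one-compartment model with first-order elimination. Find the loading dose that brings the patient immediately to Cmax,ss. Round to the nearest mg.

1320 mg

f = (1/2)^(3/3) ≈ 0.500000; accumulation ratio R = 1/(1−f) ≈ 2.00000.
Loading dose to hit Cmax,ss on first dose: D_load = D_maint·R ≈ 660 × 2.00000 ≈ 1320.00 mg.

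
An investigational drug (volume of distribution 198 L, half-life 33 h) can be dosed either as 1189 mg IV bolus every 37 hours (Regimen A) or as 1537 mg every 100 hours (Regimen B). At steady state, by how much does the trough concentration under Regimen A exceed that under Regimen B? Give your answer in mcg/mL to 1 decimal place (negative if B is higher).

4.0 mcg/mL

Regimen A: f = (1/2)^(37/33) ≈ 0.4597; Cmin,ss = (1189/198)·f/(1−f) ≈ 5.109 mcg/mL.
Regimen B: f = (1/2)^(100/33) ≈ 0.1224; Cmin,ss = (1537/198)·f/(1−f) ≈ 1.083 mcg/mL.
Difference ≈ 5.109 − 1.083 ≈ 4.026 mcg/mL.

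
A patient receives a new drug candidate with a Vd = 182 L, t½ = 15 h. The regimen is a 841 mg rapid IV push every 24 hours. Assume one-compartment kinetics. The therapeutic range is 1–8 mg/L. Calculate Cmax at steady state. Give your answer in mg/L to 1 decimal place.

τ/t½ = 24/15 ≈ 1.6, so fraction remaining f = (1/2)^(24/15) ≈ 0.3299.
Accumulation ratio R = 1/(1 − f) ≈ 1/0.6701 ≈ 1.4923.
Single-dose peak C₀ = D/Vd = 841/182 ≈ 4.621 mg/L.
Cmax,ss = C₀/(1 − f) ≈ 4.621/0.6701 ≈ 6.896 mg/L.
Peak 6.9 mg/L vs MTC 8 mg/L: below toxic threshold.

6.9 mg/L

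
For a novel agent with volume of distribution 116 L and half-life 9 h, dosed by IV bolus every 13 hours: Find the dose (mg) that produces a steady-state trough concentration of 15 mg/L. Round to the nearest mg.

2996 mg

τ/t½ = 13/9 ≈ 1.4444, so f = (1/2)^(13/9) ≈ 0.367434.
Cmin,ss = (D/Vd)·f/(1−f), so D = Cmin,ss·Vd·(1−f)/f.
D = 15 × 116 × (1−f)/f ≈ 15 × 116 × 1.72158 ≈ 2995.55 mg.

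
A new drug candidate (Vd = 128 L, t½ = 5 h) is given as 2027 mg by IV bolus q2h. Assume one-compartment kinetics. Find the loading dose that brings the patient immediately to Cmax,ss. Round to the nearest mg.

8371 mg

f = (1/2)^(2/5) ≈ 0.757858; accumulation ratio R = 1/(1−f) ≈ 4.12981.
Loading dose to hit Cmax,ss on first dose: D_load = D_maint·R ≈ 2027 × 4.12981 ≈ 8371.12 mg.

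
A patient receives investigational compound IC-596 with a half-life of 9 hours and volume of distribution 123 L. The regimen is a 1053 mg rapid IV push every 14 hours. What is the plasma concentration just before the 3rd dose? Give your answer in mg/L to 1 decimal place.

f = (1/2)^(τ/t½) = (1/2)^(14/9) ≈ 0.3402.
C₀ = D/Vd = 1053/123 ≈ 8.561 mg/L.
Before the 3rd dose, 2 doses have been given. Superposition: Cmin = C₀·(f + f²).
≈ 8.561 × (0.3402 + 0.1157) ≈ 8.561 × 0.4559 ≈ 3.903 mg/L.

3.9 mg/L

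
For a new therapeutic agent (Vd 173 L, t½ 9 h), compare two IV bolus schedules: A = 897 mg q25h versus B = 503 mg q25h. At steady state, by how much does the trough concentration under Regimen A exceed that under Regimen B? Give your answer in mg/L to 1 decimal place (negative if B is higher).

Regimen A: f = (1/2)^(25/9) ≈ 0.1458; Cmin,ss = (897/173)·f/(1−f) ≈ 0.885 mg/L.
Regimen B: f = (1/2)^(25/9) ≈ 0.1458; Cmin,ss = (503/173)·f/(1−f) ≈ 0.496 mg/L.
Difference ≈ 0.885 − 0.496 ≈ 0.389 mg/L.

0.4 mg/L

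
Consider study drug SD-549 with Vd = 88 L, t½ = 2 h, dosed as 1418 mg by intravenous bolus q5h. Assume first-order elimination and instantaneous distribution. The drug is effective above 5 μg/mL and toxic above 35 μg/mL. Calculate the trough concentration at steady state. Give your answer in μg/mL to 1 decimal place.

τ/t½ = 5/2 ≈ 2.5, so fraction remaining f = (1/2)^(5/2) ≈ 0.1768.
At steady state, accumulation factor R = 1/(1 − e^(−kτ)) ≈ 1.2148.
Each bolus raises the concentration by D/Vd = 1418/88 ≈ 16.114 μg/mL.
Steady-state peak Cmax,ss = C₀·R ≈ 16.114 × 1.2148 ≈ 19.575 μg/mL.
One interval later, Cmin,ss = Cmax,ss·e^(−kτ) ≈ 19.575 × 0.1768 ≈ 3.461 μg/mL.
Trough 3.5 μg/mL vs MEC 5 μg/mL: subtherapeutic.

3.5 μg/mL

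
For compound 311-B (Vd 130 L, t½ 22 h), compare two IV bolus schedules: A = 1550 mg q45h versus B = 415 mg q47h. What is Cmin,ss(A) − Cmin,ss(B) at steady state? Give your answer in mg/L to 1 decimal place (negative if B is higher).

Regimen A: f = (1/2)^(45/22) ≈ 0.2422; Cmin,ss = (1550/130)·f/(1−f) ≈ 3.811 mg/L.
Regimen B: f = (1/2)^(47/22) ≈ 0.2275; Cmin,ss = (415/130)·f/(1−f) ≈ 0.940 mg/L.
Difference ≈ 3.811 − 0.940 ≈ 2.871 mg/L.

2.9 mg/L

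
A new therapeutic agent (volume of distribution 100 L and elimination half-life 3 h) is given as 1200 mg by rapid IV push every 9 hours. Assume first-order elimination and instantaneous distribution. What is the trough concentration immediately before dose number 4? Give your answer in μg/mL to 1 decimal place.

1.7 μg/mL

f = (1/2)^(τ/t½) = (1/2)^(9/3) ≈ 0.1250.
C₀ = D/Vd = 1200/100 ≈ 12.000 μg/mL.
Before the 4th dose, 3 doses have been given. Superposition: Cmin = C₀·(f + f² + … + f^3).
≈ 12.000 × (0.1250 + 0.0156 + 0.0020) ≈ 12.000 × 0.1426 ≈ 1.711 μg/mL.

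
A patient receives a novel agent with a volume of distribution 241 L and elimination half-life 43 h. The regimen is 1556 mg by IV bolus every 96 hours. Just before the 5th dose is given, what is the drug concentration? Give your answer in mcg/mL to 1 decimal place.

f = (1/2)^(τ/t½) = (1/2)^(96/43) ≈ 0.2128.
C₀ = D/Vd = 1556/241 ≈ 6.456 mcg/mL.
Before the 5th dose, 4 doses have been given. Superposition: Cmin = C₀·(f + f² + … + f^4).
≈ 6.456 × (0.2128 + 0.0453 + 0.0096 + 0.0021) ≈ 6.456 × 0.2698 ≈ 1.742 mcg/mL.

1.7 mcg/mL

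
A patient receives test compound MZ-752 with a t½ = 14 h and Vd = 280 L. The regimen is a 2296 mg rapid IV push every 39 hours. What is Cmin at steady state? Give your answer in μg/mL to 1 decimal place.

1.4 μg/mL

τ/t½ = 39/14 ≈ 2.7857, so fraction remaining f = (1/2)^(39/14) ≈ 0.1450.
Accumulation ratio R = 1/(1 − f) ≈ 1/0.8550 ≈ 1.1696.
Single-dose peak C₀ = D/Vd = 2296/280 ≈ 8.200 μg/mL.
Cmax,ss = C₀/(1 − f) ≈ 8.200/0.8550 ≈ 9.591 μg/mL.
Steady-state trough Cmin,ss = Cmax,ss·f ≈ 9.591 × 0.1450 ≈ 1.391 μg/mL.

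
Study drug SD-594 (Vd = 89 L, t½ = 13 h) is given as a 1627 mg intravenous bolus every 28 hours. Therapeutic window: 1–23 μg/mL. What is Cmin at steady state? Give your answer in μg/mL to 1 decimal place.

τ/t½ = 28/13 ≈ 2.1538, so fraction remaining f = (1/2)^(28/13) ≈ 0.2247.
At steady state, accumulation factor R = 1/(1 − e^(−kτ)) ≈ 1.2898.
Each bolus raises the concentration by D/Vd = 1627/89 ≈ 18.281 μg/mL.
Cmax,ss = C₀/(1 − f) ≈ 18.281/0.7753 ≈ 23.579 μg/mL.
Steady-state trough Cmin,ss = Cmax,ss·f ≈ 23.579 × 0.2247 ≈ 5.298 μg/mL.
Trough 5.3 μg/mL vs MEC 1 μg/mL: adequate.

5.3 μg/mL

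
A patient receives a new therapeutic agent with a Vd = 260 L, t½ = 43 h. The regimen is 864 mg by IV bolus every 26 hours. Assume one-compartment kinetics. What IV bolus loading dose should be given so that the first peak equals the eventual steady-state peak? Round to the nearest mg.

2524 mg

f = (1/2)^(26/43) ≈ 0.657630; accumulation ratio R = 1/(1−f) ≈ 2.92082.
Loading dose to hit Cmax,ss on first dose: D_load = D_maint·R ≈ 864 × 2.92082 ≈ 2523.59 mg.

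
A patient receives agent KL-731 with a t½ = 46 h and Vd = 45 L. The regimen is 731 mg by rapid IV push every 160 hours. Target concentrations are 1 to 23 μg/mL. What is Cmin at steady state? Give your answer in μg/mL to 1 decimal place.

τ/t½ = 160/46 ≈ 3.4783, so fraction remaining f = (1/2)^(160/46) ≈ 0.0897.
At steady state, accumulation factor R = 1/(1 − e^(−kτ)) ≈ 1.0985.
Each bolus raises the concentration by D/Vd = 731/45 ≈ 16.244 μg/mL.
Cmax,ss = C₀/(1 − f) ≈ 16.244/0.9103 ≈ 17.845 μg/mL.
One interval later, Cmin,ss = Cmax,ss·e^(−kτ) ≈ 17.845 × 0.0897 ≈ 1.601 μg/mL.
Trough 1.6 μg/mL vs MEC 1 μg/mL: adequate.

1.6 μg/mL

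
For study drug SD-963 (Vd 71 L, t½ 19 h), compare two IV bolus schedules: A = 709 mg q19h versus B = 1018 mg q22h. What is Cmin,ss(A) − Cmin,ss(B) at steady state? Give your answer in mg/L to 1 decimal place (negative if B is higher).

Regimen A: f = (1/2)^(19/19) ≈ 0.5000; Cmin,ss = (709/71)·f/(1−f) ≈ 9.986 mg/L.
Regimen B: f = (1/2)^(22/19) ≈ 0.4482; Cmin,ss = (1018/71)·f/(1−f) ≈ 11.646 mg/L.
Difference ≈ 9.986 − 11.646 ≈ -1.660 mg/L.

-1.7 mg/L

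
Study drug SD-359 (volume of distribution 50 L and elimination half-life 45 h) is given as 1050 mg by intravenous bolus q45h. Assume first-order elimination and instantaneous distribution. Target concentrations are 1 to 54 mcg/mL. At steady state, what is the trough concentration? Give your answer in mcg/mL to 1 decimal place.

The dosing interval is 1 half-life, so f = 2^(−1) = 0.5.
At steady state, R = 1/(1 − 0.5) = 2/1.
Single-dose peak C₀ = D/Vd = 1050/50 = 21 mcg/mL.
Steady-state peak Cmax,ss = C₀·R = 21 × 2/1 ≈ 42.000 mcg/mL.
Steady-state trough Cmin,ss = Cmax,ss·f ≈ 42.000 × 0.5 ≈ 21.000 mcg/mL.
Trough 21.0 mcg/mL vs MEC 1 mcg/mL: adequate.

21.0 mcg/mL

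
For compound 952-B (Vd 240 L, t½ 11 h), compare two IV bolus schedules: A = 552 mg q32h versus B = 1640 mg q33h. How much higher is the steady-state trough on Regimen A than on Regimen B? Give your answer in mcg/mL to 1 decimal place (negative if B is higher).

Regimen A: f = (1/2)^(32/11) ≈ 0.1331; Cmin,ss = (552/240)·f/(1−f) ≈ 0.353 mcg/mL.
Regimen B: f = (1/2)^(33/11) ≈ 0.1250; Cmin,ss = (1640/240)·f/(1−f) ≈ 0.976 mcg/mL.
Difference ≈ 0.353 − 0.976 ≈ -0.623 mcg/mL.

-0.6 mcg/mL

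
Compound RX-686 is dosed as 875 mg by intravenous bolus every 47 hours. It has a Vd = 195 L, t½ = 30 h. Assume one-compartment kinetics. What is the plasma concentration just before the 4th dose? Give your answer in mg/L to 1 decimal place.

2.2 mg/L

f = (1/2)^(τ/t½) = (1/2)^(47/30) ≈ 0.3376.
C₀ = D/Vd = 875/195 ≈ 4.487 mg/L.
Before the 4th dose, 3 doses have been given. Superposition: Cmin = C₀·(f + f² + … + f^3).
≈ 4.487 × (0.3376 + 0.1140 + 0.0385) ≈ 4.487 × 0.4901 ≈ 2.199 mg/L.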